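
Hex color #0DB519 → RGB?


Hex: #0DB519
R = 0D₁₆ = 13
G = B5₁₆ = 181
B = 19₁₆ = 25
= RGB(13, 181, 25)


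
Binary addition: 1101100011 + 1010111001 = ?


Align and add column by column (LSB to MSB, carry propagating):
  01101100011
+ 01010111001
  -----------
  col 0: 1 + 1 + 0 (carry in) = 2 → bit 0, carry out 1
  col 1: 1 + 0 + 1 (carry in) = 2 → bit 0, carry out 1
  col 2: 0 + 0 + 1 (carry in) = 1 → bit 1, carry out 0
  col 3: 0 + 1 + 0 (carry in) = 1 → bit 1, carry out 0
  col 4: 0 + 1 + 0 (carry in) = 1 → bit 1, carry out 0
  col 5: 1 + 1 + 0 (carry in) = 2 → bit 0, carry out 1
  col 6: 1 + 0 + 1 (carry in) = 2 → bit 0, carry out 1
  col 7: 0 + 1 + 1 (carry in) = 2 → bit 0, carry out 1
  col 8: 1 + 0 + 1 (carry in) = 2 → bit 0, carry out 1
  col 9: 1 + 1 + 1 (carry in) = 3 → bit 1, carry out 1
  col 10: 0 + 0 + 1 (carry in) = 1 → bit 1, carry out 0
Reading bits MSB→LSB: 11000011100
Strip leading zeros: 11000011100
= 11000011100


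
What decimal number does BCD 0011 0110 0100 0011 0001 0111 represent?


Each 4-bit group → digit:
  0011 → 3
  0110 → 6
  0100 → 4
  0011 → 3
  0001 → 1
  0111 → 7
= 364317


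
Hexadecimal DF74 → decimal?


Positional values:
Position 0: 4 × 16^0 = 4 × 1 = 4
Position 1: 7 × 16^1 = 7 × 16 = 112
Position 2: F × 16^2 = 15 × 256 = 3840
Position 3: D × 16^3 = 13 × 4096 = 53248
Sum = 4 + 112 + 3840 + 53248
= 57204


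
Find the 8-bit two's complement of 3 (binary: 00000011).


Original: 00000011
Step 1 - Invert all bits: 11111100
Step 2 - Add 1: 11111100 + 1
= 11111101 (represents -3)


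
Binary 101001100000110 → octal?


Group into 3-bit groups: 101001100000110
  101 = 5
  001 = 1
  100 = 4
  000 = 0
  110 = 6
= 0o51406


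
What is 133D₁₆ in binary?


Each hex digit → 4 binary bits:
  1 = 0001
  3 = 0011
  3 = 0011
  D = 1101
Concatenate: 0001 0011 0011 1101
= 0001001100111101


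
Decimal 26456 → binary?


Divide by 2 repeatedly:
26456 ÷ 2 = 13228 remainder 0
13228 ÷ 2 = 6614 remainder 0
6614 ÷ 2 = 3307 remainder 0
3307 ÷ 2 = 1653 remainder 1
1653 ÷ 2 = 826 remainder 1
826 ÷ 2 = 413 remainder 0
413 ÷ 2 = 206 remainder 1
206 ÷ 2 = 103 remainder 0
103 ÷ 2 = 51 remainder 1
51 ÷ 2 = 25 remainder 1
25 ÷ 2 = 12 remainder 1
12 ÷ 2 = 6 remainder 0
6 ÷ 2 = 3 remainder 0
3 ÷ 2 = 1 remainder 1
1 ÷ 2 = 0 remainder 1
Reading remainders bottom-up:
= 110011101011000


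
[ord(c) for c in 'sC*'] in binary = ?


String: 'sC*'  (3 characters)
Per-character ASCII lookup:
  's': lowercase starts at 97: 's' = 97 + 18 = 115 → 1110011
  'C': uppercase starts at 65: 'C' = 65 + 2 = 67 → 1000011
  '*': special character: '*' = 42 → 101010
= 1110011 1000011 101010


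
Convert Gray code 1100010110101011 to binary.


Gray code: 1100010110101011
MSB stays the same: 1
Each subsequent bit = prev_binary XOR current_gray:
  B[1] = 1 XOR 1 = 0
  B[2] = 0 XOR 0 = 0
  B[3] = 0 XOR 0 = 0
  B[4] = 0 XOR 0 = 0
  B[5] = 0 XOR 1 = 1
  B[6] = 1 XOR 0 = 1
  B[7] = 1 XOR 1 = 0
  B[8] = 0 XOR 1 = 1
  B[9] = 1 XOR 0 = 1
  B[10] = 1 XOR 1 = 0
  B[11] = 0 XOR 0 = 0
  B[12] = 0 XOR 1 = 1
  B[13] = 1 XOR 0 = 1
  B[14] = 1 XOR 1 = 0
  B[15] = 0 XOR 1 = 1
= 1000011011001101 (34509 decimal)


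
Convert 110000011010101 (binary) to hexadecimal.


Group into 4-bit nibbles: 0110000011010101
  0110 = 6
  0000 = 0
  1101 = D
  0101 = 5
= 0x60D5


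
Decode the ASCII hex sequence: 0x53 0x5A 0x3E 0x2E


Codes (hex): 0x53 0x5A 0x3E 0x2E
Per-code ASCII lookup:
  0x53 = 83  (range 65-90: uppercase, 83 - 65 = 18) → 'S'
  0x5A = 90  (range 65-90: uppercase, 90 - 65 = 25) → 'Z'
  0x3E = 62  (special character) → '>'
  0x2E = 46  (special character) → '.'
= 'SZ>.'


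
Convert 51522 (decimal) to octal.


Divide by 8 repeatedly:
51522 ÷ 8 = 6440 remainder 2
6440 ÷ 8 = 805 remainder 0
805 ÷ 8 = 100 remainder 5
100 ÷ 8 = 12 remainder 4
12 ÷ 8 = 1 remainder 4
1 ÷ 8 = 0 remainder 1
Reading remainders bottom-up:
= 0o144502


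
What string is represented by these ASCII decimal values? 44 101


Codes (decimal): 44 101
Per-code ASCII lookup:
  44  (special character) → ','
  101  (range 97-122: lowercase, 101 - 97 = 4) → 'e'
= ',e'


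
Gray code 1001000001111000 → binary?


Gray code: 1001000001111000
MSB stays the same: 1
Each subsequent bit = prev_binary XOR current_gray:
  B[1] = 1 XOR 0 = 1
  B[2] = 1 XOR 0 = 1
  B[3] = 1 XOR 1 = 0
  B[4] = 0 XOR 0 = 0
  B[5] = 0 XOR 0 = 0
  B[6] = 0 XOR 0 = 0
  B[7] = 0 XOR 0 = 0
  B[8] = 0 XOR 0 = 0
  B[9] = 0 XOR 1 = 1
  B[10] = 1 XOR 1 = 0
  B[11] = 0 XOR 1 = 1
  B[12] = 1 XOR 1 = 0
  B[13] = 0 XOR 0 = 0
  B[14] = 0 XOR 0 = 0
  B[15] = 0 XOR 0 = 0
= 1110000001010000 (57424 decimal)


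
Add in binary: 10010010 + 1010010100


Align and add column by column (LSB to MSB, carry propagating):
  00010010010
+ 01010010100
  -----------
  col 0: 0 + 0 + 0 (carry in) = 0 → bit 0, carry out 0
  col 1: 1 + 0 + 0 (carry in) = 1 → bit 1, carry out 0
  col 2: 0 + 1 + 0 (carry in) = 1 → bit 1, carry out 0
  col 3: 0 + 0 + 0 (carry in) = 0 → bit 0, carry out 0
  col 4: 1 + 1 + 0 (carry in) = 2 → bit 0, carry out 1
  col 5: 0 + 0 + 1 (carry in) = 1 → bit 1, carry out 0
  col 6: 0 + 0 + 0 (carry in) = 0 → bit 0, carry out 0
  col 7: 1 + 1 + 0 (carry in) = 2 → bit 0, carry out 1
  col 8: 0 + 0 + 1 (carry in) = 1 → bit 1, carry out 0
  col 9: 0 + 1 + 0 (carry in) = 1 → bit 1, carry out 0
  col 10: 0 + 0 + 0 (carry in) = 0 → bit 0, carry out 0
Reading bits MSB→LSB: 01100100110
Strip leading zeros: 1100100110
= 1100100110


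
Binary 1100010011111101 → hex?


Group into 4-bit nibbles: 1100010011111101
  1100 = C
  0100 = 4
  1111 = F
  1101 = D
= 0xC4FD


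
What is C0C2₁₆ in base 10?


Positional values:
Position 0: 2 × 16^0 = 2 × 1 = 2
Position 1: C × 16^1 = 12 × 16 = 192
Position 2: 0 × 16^2 = 0 × 256 = 0
Position 3: C × 16^3 = 12 × 4096 = 49152
Sum = 2 + 192 + 0 + 49152
= 49346


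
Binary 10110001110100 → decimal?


Positional values:
Bit 2: 1 × 2^2 = 4
Bit 4: 1 × 2^4 = 16
Bit 5: 1 × 2^5 = 32
Bit 6: 1 × 2^6 = 64
Bit 10: 1 × 2^10 = 1024
Bit 11: 1 × 2^11 = 2048
Bit 13: 1 × 2^13 = 8192
Sum = 4 + 16 + 32 + 64 + 1024 + 2048 + 8192
= 11380


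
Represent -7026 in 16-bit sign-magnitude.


Sign bit: 1 (negative)
Magnitude: 7026 = 001101101110010
= 1001101101110010


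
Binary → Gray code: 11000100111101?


Binary: 11000100111101
Gray code: G = B XOR (B >> 1)
B >> 1 = 01100010011110
11000100111101 XOR 01100010011110:
  1 XOR 0 = 1
  1 XOR 1 = 0
  0 XOR 1 = 1
  0 XOR 0 = 0
  0 XOR 0 = 0
  1 XOR 0 = 1
  0 XOR 1 = 1
  0 XOR 0 = 0
  1 XOR 0 = 1
  1 XOR 1 = 0
  1 XOR 1 = 0
  1 XOR 1 = 0
  0 XOR 1 = 1
  1 XOR 0 = 1
= 10100110100011


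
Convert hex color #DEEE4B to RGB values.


Hex: #DEEE4B
R = DE₁₆ = 222
G = EE₁₆ = 238
B = 4B₁₆ = 75
= RGB(222, 238, 75)


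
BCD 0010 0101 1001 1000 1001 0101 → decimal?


Each 4-bit group → digit:
  0010 → 2
  0101 → 5
  1001 → 9
  1000 → 8
  1001 → 9
  0101 → 5
= 259895


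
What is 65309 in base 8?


Divide by 8 repeatedly:
65309 ÷ 8 = 8163 remainder 5
8163 ÷ 8 = 1020 remainder 3
1020 ÷ 8 = 127 remainder 4
127 ÷ 8 = 15 remainder 7
15 ÷ 8 = 1 remainder 7
1 ÷ 8 = 0 remainder 1
Reading remainders bottom-up:
= 0o177435


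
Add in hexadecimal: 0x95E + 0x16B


Align and add column by column (LSB to MSB, each column mod 16 with carry):
  095E
+ 016B
  ----
  col 0: E(14) + B(11) + 0 (carry in) = 25 → 9(9), carry out 1
  col 1: 5(5) + 6(6) + 1 (carry in) = 12 → C(12), carry out 0
  col 2: 9(9) + 1(1) + 0 (carry in) = 10 → A(10), carry out 0
  col 3: 0(0) + 0(0) + 0 (carry in) = 0 → 0(0), carry out 0
Reading digits MSB→LSB: 0AC9
Strip leading zeros: AC9
= 0xAC9


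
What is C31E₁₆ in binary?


Each hex digit → 4 binary bits:
  C = 1100
  3 = 0011
  1 = 0001
  E = 1110
Concatenate: 1100 0011 0001 1110
= 1100001100011110


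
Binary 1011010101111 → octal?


Group into 3-bit groups: 001011010101111
  001 = 1
  011 = 3
  010 = 2
  101 = 5
  111 = 7
= 0o13257


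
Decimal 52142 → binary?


Divide by 2 repeatedly:
52142 ÷ 2 = 26071 remainder 0
26071 ÷ 2 = 13035 remainder 1
13035 ÷ 2 = 6517 remainder 1
6517 ÷ 2 = 3258 remainder 1
3258 ÷ 2 = 1629 remainder 0
1629 ÷ 2 = 814 remainder 1
814 ÷ 2 = 407 remainder 0
407 ÷ 2 = 203 remainder 1
203 ÷ 2 = 101 remainder 1
101 ÷ 2 = 50 remainder 1
50 ÷ 2 = 25 remainder 0
25 ÷ 2 = 12 remainder 1
12 ÷ 2 = 6 remainder 0
6 ÷ 2 = 3 remainder 0
3 ÷ 2 = 1 remainder 1
1 ÷ 2 = 0 remainder 1
Reading remainders bottom-up:
= 1100101110101110


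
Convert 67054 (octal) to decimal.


Positional values:
Position 0: 4 × 8^0 = 4
Position 1: 5 × 8^1 = 40
Position 2: 0 × 8^2 = 0
Position 3: 7 × 8^3 = 3584
Position 4: 6 × 8^4 = 24576
Sum = 4 + 40 + 0 + 3584 + 24576
= 28204


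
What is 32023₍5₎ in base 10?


Positional values (base 5):
  3 × 5^0 = 3 × 1 = 3
  2 × 5^1 = 2 × 5 = 10
  0 × 5^2 = 0 × 25 = 0
  2 × 5^3 = 2 × 125 = 250
  3 × 5^4 = 3 × 625 = 1875
Sum = 3 + 10 + 0 + 250 + 1875
= 2138


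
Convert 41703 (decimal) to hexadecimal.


Divide by 16 repeatedly:
41703 ÷ 16 = 2606 remainder 7 (7)
2606 ÷ 16 = 162 remainder 14 (E)
162 ÷ 16 = 10 remainder 2 (2)
10 ÷ 16 = 0 remainder 10 (A)
Reading remainders bottom-up:
= 0xA2E7


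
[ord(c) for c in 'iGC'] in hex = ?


String: 'iGC'  (3 characters)
Per-character ASCII lookup:
  'i': lowercase starts at 97: 'i' = 97 + 8 = 105 → 0x69
  'G': uppercase starts at 65: 'G' = 65 + 6 = 71 → 0x47
  'C': uppercase starts at 65: 'C' = 65 + 2 = 67 → 0x43
= 0x69 0x47 0x43


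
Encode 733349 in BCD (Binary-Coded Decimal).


Each digit → 4-bit binary:
  7 → 0111
  3 → 0011
  3 → 0011
  3 → 0011
  4 → 0100
  9 → 1001
= 0111 0011 0011 0011 0100 1001


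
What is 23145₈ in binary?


Each octal digit → 3 binary bits:
  2 = 010
  3 = 011
  1 = 001
  4 = 100
  5 = 101
Concatenate: 010 011 001 100 101
= 010011001100101


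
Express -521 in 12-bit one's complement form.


Original: 001000001001
Invert all bits:
  bit 0: 0 → 1
  bit 1: 0 → 1
  bit 2: 1 → 0
  bit 3: 0 → 1
  bit 4: 0 → 1
  bit 5: 0 → 1
  bit 6: 0 → 1
  bit 7: 0 → 1
  bit 8: 1 → 0
  bit 9: 0 → 1
  bit 10: 0 → 1
  bit 11: 1 → 0
= 110111110110


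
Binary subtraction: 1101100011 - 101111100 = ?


Align and subtract column by column (LSB to MSB, borrowing when needed):
  1101100011
- 0101111100
  ----------
  col 0: (1 - 0 borrow-in) - 0 → 1 - 0 = 1, borrow out 0
  col 1: (1 - 0 borrow-in) - 0 → 1 - 0 = 1, borrow out 0
  col 2: (0 - 0 borrow-in) - 1 → borrow from next column: (0+2) - 1 = 1, borrow out 1
  col 3: (0 - 1 borrow-in) - 1 → borrow from next column: (-1+2) - 1 = 0, borrow out 1
  col 4: (0 - 1 borrow-in) - 1 → borrow from next column: (-1+2) - 1 = 0, borrow out 1
  col 5: (1 - 1 borrow-in) - 1 → borrow from next column: (0+2) - 1 = 1, borrow out 1
  col 6: (1 - 1 borrow-in) - 1 → borrow from next column: (0+2) - 1 = 1, borrow out 1
  col 7: (0 - 1 borrow-in) - 0 → borrow from next column: (-1+2) - 0 = 1, borrow out 1
  col 8: (1 - 1 borrow-in) - 1 → borrow from next column: (0+2) - 1 = 1, borrow out 1
  col 9: (1 - 1 borrow-in) - 0 → 0 - 0 = 0, borrow out 0
Reading bits MSB→LSB: 0111100111
Strip leading zeros: 111100111
= 111100111


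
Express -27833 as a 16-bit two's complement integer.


Original: 0110110010111001
Step 1 - Invert all bits: 1001001101000110
Step 2 - Add 1: 1001001101000110 + 1
= 1001001101000111 (represents -27833)


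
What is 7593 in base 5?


Divide by 5 repeatedly:
7593 ÷ 5 = 1518 remainder 3
1518 ÷ 5 = 303 remainder 3
303 ÷ 5 = 60 remainder 3
60 ÷ 5 = 12 remainder 0
12 ÷ 5 = 2 remainder 2
2 ÷ 5 = 0 remainder 2
Reading remainders bottom-up:
= 220333


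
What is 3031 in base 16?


Divide by 16 repeatedly:
3031 ÷ 16 = 189 remainder 7 (7)
189 ÷ 16 = 11 remainder 13 (D)
11 ÷ 16 = 0 remainder 11 (B)
Reading remainders bottom-up:
= 0xBD7


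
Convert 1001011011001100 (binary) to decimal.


Positional values:
Bit 2: 1 × 2^2 = 4
Bit 3: 1 × 2^3 = 8
Bit 6: 1 × 2^6 = 64
Bit 7: 1 × 2^7 = 128
Bit 9: 1 × 2^9 = 512
Bit 10: 1 × 2^10 = 1024
Bit 12: 1 × 2^12 = 4096
Bit 15: 1 × 2^15 = 32768
Sum = 4 + 8 + 64 + 128 + 512 + 1024 + 4096 + 32768
= 38604


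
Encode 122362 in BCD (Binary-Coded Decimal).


Each digit → 4-bit binary:
  1 → 0001
  2 → 0010
  2 → 0010
  3 → 0011
  6 → 0110
  2 → 0010
= 0001 0010 0010 0011 0110 0010


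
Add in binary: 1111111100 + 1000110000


Align and add column by column (LSB to MSB, carry propagating):
  01111111100
+ 01000110000
  -----------
  col 0: 0 + 0 + 0 (carry in) = 0 → bit 0, carry out 0
  col 1: 0 + 0 + 0 (carry in) = 0 → bit 0, carry out 0
  col 2: 1 + 0 + 0 (carry in) = 1 → bit 1, carry out 0
  col 3: 1 + 0 + 0 (carry in) = 1 → bit 1, carry out 0
  col 4: 1 + 1 + 0 (carry in) = 2 → bit 0, carry out 1
  col 5: 1 + 1 + 1 (carry in) = 3 → bit 1, carry out 1
  col 6: 1 + 0 + 1 (carry in) = 2 → bit 0, carry out 1
  col 7: 1 + 0 + 1 (carry in) = 2 → bit 0, carry out 1
  col 8: 1 + 0 + 1 (carry in) = 2 → bit 0, carry out 1
  col 9: 1 + 1 + 1 (carry in) = 3 → bit 1, carry out 1
  col 10: 0 + 0 + 1 (carry in) = 1 → bit 1, carry out 0
Reading bits MSB→LSB: 11000101100
Strip leading zeros: 11000101100
= 11000101100


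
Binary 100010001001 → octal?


Group into 3-bit groups: 100010001001
  100 = 4
  010 = 2
  001 = 1
  001 = 1
= 0o4211


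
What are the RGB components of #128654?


Hex: #128654
R = 12₁₆ = 18
G = 86₁₆ = 134
B = 54₁₆ = 84
= RGB(18, 134, 84)


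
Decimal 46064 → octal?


Divide by 8 repeatedly:
46064 ÷ 8 = 5758 remainder 0
5758 ÷ 8 = 719 remainder 6
719 ÷ 8 = 89 remainder 7
89 ÷ 8 = 11 remainder 1
11 ÷ 8 = 1 remainder 3
1 ÷ 8 = 0 remainder 1
Reading remainders bottom-up:
= 0o131760


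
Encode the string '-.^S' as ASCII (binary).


String: '-.^S'  (4 characters)
Per-character ASCII lookup:
  '-': special character: '-' = 45 → 101101
  '.': special character: '.' = 46 → 101110
  '^': special character: '^' = 94 → 1011110
  'S': uppercase starts at 65: 'S' = 65 + 18 = 83 → 1010011
= 101101 101110 1011110 1010011


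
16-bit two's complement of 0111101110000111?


Original: 0111101110000111
Step 1 - Invert all bits: 1000010001111000
Step 2 - Add 1: 1000010001111000 + 1
= 1000010001111001 (represents -31623)


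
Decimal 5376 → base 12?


Divide by 12 repeatedly:
5376 ÷ 12 = 448 remainder 0
448 ÷ 12 = 37 remainder 4
37 ÷ 12 = 3 remainder 1
3 ÷ 12 = 0 remainder 3
Reading remainders bottom-up:
= 3140


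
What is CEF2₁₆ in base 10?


Positional values:
Position 0: 2 × 16^0 = 2 × 1 = 2
Position 1: F × 16^1 = 15 × 16 = 240
Position 2: E × 16^2 = 14 × 256 = 3584
Position 3: C × 16^3 = 12 × 4096 = 49152
Sum = 2 + 240 + 3584 + 49152
= 52978


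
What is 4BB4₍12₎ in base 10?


Positional values (base 12):
  4 × 12^0 = 4 × 1 = 4
  B × 12^1 = 11 × 12 = 132
  B × 12^2 = 11 × 144 = 1584
  4 × 12^3 = 4 × 1728 = 6912
Sum = 4 + 132 + 1584 + 6912
= 8632


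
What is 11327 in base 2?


Divide by 2 repeatedly:
11327 ÷ 2 = 5663 remainder 1
5663 ÷ 2 = 2831 remainder 1
2831 ÷ 2 = 1415 remainder 1
1415 ÷ 2 = 707 remainder 1
707 ÷ 2 = 353 remainder 1
353 ÷ 2 = 176 remainder 1
176 ÷ 2 = 88 remainder 0
88 ÷ 2 = 44 remainder 0
44 ÷ 2 = 22 remainder 0
22 ÷ 2 = 11 remainder 0
11 ÷ 2 = 5 remainder 1
5 ÷ 2 = 2 remainder 1
2 ÷ 2 = 1 remainder 0
1 ÷ 2 = 0 remainder 1
Reading remainders bottom-up:
= 10110000111111


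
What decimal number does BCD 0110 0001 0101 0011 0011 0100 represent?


Each 4-bit group → digit:
  0110 → 6
  0001 → 1
  0101 → 5
  0011 → 3
  0011 → 3
  0100 → 4
= 615334


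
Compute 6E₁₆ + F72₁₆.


Align and add column by column (LSB to MSB, each column mod 16 with carry):
  006E
+ 0F72
  ----
  col 0: E(14) + 2(2) + 0 (carry in) = 16 → 0(0), carry out 1
  col 1: 6(6) + 7(7) + 1 (carry in) = 14 → E(14), carry out 0
  col 2: 0(0) + F(15) + 0 (carry in) = 15 → F(15), carry out 0
  col 3: 0(0) + 0(0) + 0 (carry in) = 0 → 0(0), carry out 0
Reading digits MSB→LSB: 0FE0
Strip leading zeros: FE0
= 0xFE0


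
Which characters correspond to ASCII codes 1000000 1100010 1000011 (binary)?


Codes (binary): 1000000 1100010 1000011
Per-code ASCII lookup:
  1000000 = 64  (special character) → '@'
  1100010 = 98  (range 97-122: lowercase, 98 - 97 = 1) → 'b'
  1000011 = 67  (range 65-90: uppercase, 67 - 65 = 2) → 'C'
= '@bC'


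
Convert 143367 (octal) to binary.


Each octal digit → 3 binary bits:
  1 = 001
  4 = 100
  3 = 011
  3 = 011
  6 = 110
  7 = 111
Concatenate: 001 100 011 011 110 111
= 001100011011110111


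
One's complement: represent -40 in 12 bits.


Original: 000000101000
Invert all bits:
  bit 0: 0 → 1
  bit 1: 0 → 1
  bit 2: 0 → 1
  bit 3: 0 → 1
  bit 4: 0 → 1
  bit 5: 0 → 1
  bit 6: 1 → 0
  bit 7: 0 → 1
  bit 8: 1 → 0
  bit 9: 0 → 1
  bit 10: 0 → 1
  bit 11: 0 → 1
= 111111010111


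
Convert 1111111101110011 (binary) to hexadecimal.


Group into 4-bit nibbles: 1111111101110011
  1111 = F
  1111 = F
  0111 = 7
  0011 = 3
= 0xFF73


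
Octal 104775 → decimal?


Positional values:
Position 0: 5 × 8^0 = 5
Position 1: 7 × 8^1 = 56
Position 2: 7 × 8^2 = 448
Position 3: 4 × 8^3 = 2048
Position 4: 0 × 8^4 = 0
Position 5: 1 × 8^5 = 32768
Sum = 5 + 56 + 448 + 2048 + 0 + 32768
= 35325


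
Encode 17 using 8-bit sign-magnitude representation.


Sign bit: 0 (positive)
Magnitude: 17 = 0010001
= 00010001


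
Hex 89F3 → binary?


Each hex digit → 4 binary bits:
  8 = 1000
  9 = 1001
  F = 1111
  3 = 0011
Concatenate: 1000 1001 1111 0011
= 1000100111110011


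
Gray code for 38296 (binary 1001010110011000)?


Binary: 1001010110011000
Gray code: G = B XOR (B >> 1)
B >> 1 = 0100101011001100
1001010110011000 XOR 0100101011001100:
  1 XOR 0 = 1
  0 XOR 1 = 1
  0 XOR 0 = 0
  1 XOR 0 = 1
  0 XOR 1 = 1
  1 XOR 0 = 1
  0 XOR 1 = 1
  1 XOR 0 = 1
  1 XOR 1 = 0
  0 XOR 1 = 1
  0 XOR 0 = 0
  1 XOR 0 = 1
  1 XOR 1 = 0
  0 XOR 1 = 1
  0 XOR 0 = 0
  0 XOR 0 = 0
= 1101111101010100


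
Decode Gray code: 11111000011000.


Gray code: 11111000011000
MSB stays the same: 1
Each subsequent bit = prev_binary XOR current_gray:
  B[1] = 1 XOR 1 = 0
  B[2] = 0 XOR 1 = 1
  B[3] = 1 XOR 1 = 0
  B[4] = 0 XOR 1 = 1
  B[5] = 1 XOR 0 = 1
  B[6] = 1 XOR 0 = 1
  B[7] = 1 XOR 0 = 1
  B[8] = 1 XOR 0 = 1
  B[9] = 1 XOR 1 = 0
  B[10] = 0 XOR 1 = 1
  B[11] = 1 XOR 0 = 1
  B[12] = 1 XOR 0 = 1
  B[13] = 1 XOR 0 = 1
= 10101111101111 (11247 decimal)


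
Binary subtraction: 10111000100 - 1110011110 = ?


Align and subtract column by column (LSB to MSB, borrowing when needed):
  10111000100
- 01110011110
  -----------
  col 0: (0 - 0 borrow-in) - 0 → 0 - 0 = 0, borrow out 0
  col 1: (0 - 0 borrow-in) - 1 → borrow from next column: (0+2) - 1 = 1, borrow out 1
  col 2: (1 - 1 borrow-in) - 1 → borrow from next column: (0+2) - 1 = 1, borrow out 1
  col 3: (0 - 1 borrow-in) - 1 → borrow from next column: (-1+2) - 1 = 0, borrow out 1
  col 4: (0 - 1 borrow-in) - 1 → borrow from next column: (-1+2) - 1 = 0, borrow out 1
  col 5: (0 - 1 borrow-in) - 0 → borrow from next column: (-1+2) - 0 = 1, borrow out 1
  col 6: (1 - 1 borrow-in) - 0 → 0 - 0 = 0, borrow out 0
  col 7: (1 - 0 borrow-in) - 1 → 1 - 1 = 0, borrow out 0
  col 8: (1 - 0 borrow-in) - 1 → 1 - 1 = 0, borrow out 0
  col 9: (0 - 0 borrow-in) - 1 → borrow from next column: (0+2) - 1 = 1, borrow out 1
  col 10: (1 - 1 borrow-in) - 0 → 0 - 0 = 0, borrow out 0
Reading bits MSB→LSB: 01000100110
Strip leading zeros: 1000100110
= 1000100110


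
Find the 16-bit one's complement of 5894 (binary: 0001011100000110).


Original: 0001011100000110
Invert all bits:
  bit 0: 0 → 1
  bit 1: 0 → 1
  bit 2: 0 → 1
  bit 3: 1 → 0
  bit 4: 0 → 1
  bit 5: 1 → 0
  bit 6: 1 → 0
  bit 7: 1 → 0
  bit 8: 0 → 1
  bit 9: 0 → 1
  bit 10: 0 → 1
  bit 11: 0 → 1
  bit 12: 0 → 1
  bit 13: 1 → 0
  bit 14: 1 → 0
  bit 15: 0 → 1
= 1110100011111001


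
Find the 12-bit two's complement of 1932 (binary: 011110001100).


Original: 011110001100
Step 1 - Invert all bits: 100001110011
Step 2 - Add 1: 100001110011 + 1
= 100001110100 (represents -1932)


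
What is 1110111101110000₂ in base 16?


Group into 4-bit nibbles: 1110111101110000
  1110 = E
  1111 = F
  0111 = 7
  0000 = 0
= 0xEF70


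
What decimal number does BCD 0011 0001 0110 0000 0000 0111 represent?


Each 4-bit group → digit:
  0011 → 3
  0001 → 1
  0110 → 6
  0000 → 0
  0000 → 0
  0111 → 7
= 316007


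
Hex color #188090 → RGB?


Hex: #188090
R = 18₁₆ = 24
G = 80₁₆ = 128
B = 90₁₆ = 144
= RGB(24, 128, 144)


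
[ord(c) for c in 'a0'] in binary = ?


String: 'a0'  (2 characters)
Per-character ASCII lookup:
  'a': lowercase starts at 97: 'a' = 97 + 0 = 97 → 1100001
  '0': digits start at 48: '0' = 48 + 0 = 48 → 110000
= 1100001 110000


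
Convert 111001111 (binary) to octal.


Group into 3-bit groups: 111001111
  111 = 7
  001 = 1
  111 = 7
= 0o717


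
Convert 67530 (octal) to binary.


Each octal digit → 3 binary bits:
  6 = 110
  7 = 111
  5 = 101
  3 = 011
  0 = 000
Concatenate: 110 111 101 011 000
= 110111101011000


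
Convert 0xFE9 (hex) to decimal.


Positional values:
Position 0: 9 × 16^0 = 9 × 1 = 9
Position 1: E × 16^1 = 14 × 16 = 224
Position 2: F × 16^2 = 15 × 256 = 3840
Sum = 9 + 224 + 3840
= 4073


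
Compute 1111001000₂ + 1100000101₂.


Align and add column by column (LSB to MSB, carry propagating):
  01111001000
+ 01100000101
  -----------
  col 0: 0 + 1 + 0 (carry in) = 1 → bit 1, carry out 0
  col 1: 0 + 0 + 0 (carry in) = 0 → bit 0, carry out 0
  col 2: 0 + 1 + 0 (carry in) = 1 → bit 1, carry out 0
  col 3: 1 + 0 + 0 (carry in) = 1 → bit 1, carry out 0
  col 4: 0 + 0 + 0 (carry in) = 0 → bit 0, carry out 0
  col 5: 0 + 0 + 0 (carry in) = 0 → bit 0, carry out 0
  col 6: 1 + 0 + 0 (carry in) = 1 → bit 1, carry out 0
  col 7: 1 + 0 + 0 (carry in) = 1 → bit 1, carry out 0
  col 8: 1 + 1 + 0 (carry in) = 2 → bit 0, carry out 1
  col 9: 1 + 1 + 1 (carry in) = 3 → bit 1, carry out 1
  col 10: 0 + 0 + 1 (carry in) = 1 → bit 1, carry out 0
Reading bits MSB→LSB: 11011001101
Strip leading zeros: 11011001101
= 11011001101


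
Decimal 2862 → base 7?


Divide by 7 repeatedly:
2862 ÷ 7 = 408 remainder 6
408 ÷ 7 = 58 remainder 2
58 ÷ 7 = 8 remainder 2
8 ÷ 7 = 1 remainder 1
1 ÷ 7 = 0 remainder 1
Reading remainders bottom-up:
= 11226


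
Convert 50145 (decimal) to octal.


Divide by 8 repeatedly:
50145 ÷ 8 = 6268 remainder 1
6268 ÷ 8 = 783 remainder 4
783 ÷ 8 = 97 remainder 7
97 ÷ 8 = 12 remainder 1
12 ÷ 8 = 1 remainder 4
1 ÷ 8 = 0 remainder 1
Reading remainders bottom-up:
= 0o141741


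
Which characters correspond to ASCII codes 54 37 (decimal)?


Codes (decimal): 54 37
Per-code ASCII lookup:
  54  (range 48-57: digits, 54 - 48 = 6) → '6'
  37  (special character) → '%'
= '6%'


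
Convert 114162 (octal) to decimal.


Positional values:
Position 0: 2 × 8^0 = 2
Position 1: 6 × 8^1 = 48
Position 2: 1 × 8^2 = 64
Position 3: 4 × 8^3 = 2048
Position 4: 1 × 8^4 = 4096
Position 5: 1 × 8^5 = 32768
Sum = 2 + 48 + 64 + 2048 + 4096 + 32768
= 39026


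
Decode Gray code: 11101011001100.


Gray code: 11101011001100
MSB stays the same: 1
Each subsequent bit = prev_binary XOR current_gray:
  B[1] = 1 XOR 1 = 0
  B[2] = 0 XOR 1 = 1
  B[3] = 1 XOR 0 = 1
  B[4] = 1 XOR 1 = 0
  B[5] = 0 XOR 0 = 0
  B[6] = 0 XOR 1 = 1
  B[7] = 1 XOR 1 = 0
  B[8] = 0 XOR 0 = 0
  B[9] = 0 XOR 0 = 0
  B[10] = 0 XOR 1 = 1
  B[11] = 1 XOR 1 = 0
  B[12] = 0 XOR 0 = 0
  B[13] = 0 XOR 0 = 0
= 10110010001000 (11400 decimal)


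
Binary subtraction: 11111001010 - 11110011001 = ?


Align and subtract column by column (LSB to MSB, borrowing when needed):
  11111001010
- 11110011001
  -----------
  col 0: (0 - 0 borrow-in) - 1 → borrow from next column: (0+2) - 1 = 1, borrow out 1
  col 1: (1 - 1 borrow-in) - 0 → 0 - 0 = 0, borrow out 0
  col 2: (0 - 0 borrow-in) - 0 → 0 - 0 = 0, borrow out 0
  col 3: (1 - 0 borrow-in) - 1 → 1 - 1 = 0, borrow out 0
  col 4: (0 - 0 borrow-in) - 1 → borrow from next column: (0+2) - 1 = 1, borrow out 1
  col 5: (0 - 1 borrow-in) - 0 → borrow from next column: (-1+2) - 0 = 1, borrow out 1
  col 6: (1 - 1 borrow-in) - 0 → 0 - 0 = 0, borrow out 0
  col 7: (1 - 0 borrow-in) - 1 → 1 - 1 = 0, borrow out 0
  col 8: (1 - 0 borrow-in) - 1 → 1 - 1 = 0, borrow out 0
  col 9: (1 - 0 borrow-in) - 1 → 1 - 1 = 0, borrow out 0
  col 10: (1 - 0 borrow-in) - 1 → 1 - 1 = 0, borrow out 0
Reading bits MSB→LSB: 00000110001
Strip leading zeros: 110001
= 110001


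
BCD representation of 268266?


Each digit → 4-bit binary:
  2 → 0010
  6 → 0110
  8 → 1000
  2 → 0010
  6 → 0110
  6 → 0110
= 0010 0110 1000 0010 0110 0110


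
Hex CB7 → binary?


Each hex digit → 4 binary bits:
  C = 1100
  B = 1011
  7 = 0111
Concatenate: 1100 1011 0111
= 110010110111


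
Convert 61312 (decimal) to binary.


Divide by 2 repeatedly:
61312 ÷ 2 = 30656 remainder 0
30656 ÷ 2 = 15328 remainder 0
15328 ÷ 2 = 7664 remainder 0
7664 ÷ 2 = 3832 remainder 0
3832 ÷ 2 = 1916 remainder 0
1916 ÷ 2 = 958 remainder 0
958 ÷ 2 = 479 remainder 0
479 ÷ 2 = 239 remainder 1
239 ÷ 2 = 119 remainder 1
119 ÷ 2 = 59 remainder 1
59 ÷ 2 = 29 remainder 1
29 ÷ 2 = 14 remainder 1
14 ÷ 2 = 7 remainder 0
7 ÷ 2 = 3 remainder 1
3 ÷ 2 = 1 remainder 1
1 ÷ 2 = 0 remainder 1
Reading remainders bottom-up:
= 1110111110000000


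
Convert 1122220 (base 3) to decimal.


Positional values (base 3):
  0 × 3^0 = 0 × 1 = 0
  2 × 3^1 = 2 × 3 = 6
  2 × 3^2 = 2 × 9 = 18
  2 × 3^3 = 2 × 27 = 54
  2 × 3^4 = 2 × 81 = 162
  1 × 3^5 = 1 × 243 = 243
  1 × 3^6 = 1 × 729 = 729
Sum = 0 + 6 + 18 + 54 + 162 + 243 + 729
= 1212


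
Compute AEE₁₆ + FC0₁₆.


Align and add column by column (LSB to MSB, each column mod 16 with carry):
  0AEE
+ 0FC0
  ----
  col 0: E(14) + 0(0) + 0 (carry in) = 14 → E(14), carry out 0
  col 1: E(14) + C(12) + 0 (carry in) = 26 → A(10), carry out 1
  col 2: A(10) + F(15) + 1 (carry in) = 26 → A(10), carry out 1
  col 3: 0(0) + 0(0) + 1 (carry in) = 1 → 1(1), carry out 0
Reading digits MSB→LSB: 1AAE
Strip leading zeros: 1AAE
= 0x1AAE


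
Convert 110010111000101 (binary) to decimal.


Positional values:
Bit 0: 1 × 2^0 = 1
Bit 2: 1 × 2^2 = 4
Bit 6: 1 × 2^6 = 64
Bit 7: 1 × 2^7 = 128
Bit 8: 1 × 2^8 = 256
Bit 10: 1 × 2^10 = 1024
Bit 13: 1 × 2^13 = 8192
Bit 14: 1 × 2^14 = 16384
Sum = 1 + 4 + 64 + 128 + 256 + 1024 + 8192 + 16384
= 26053


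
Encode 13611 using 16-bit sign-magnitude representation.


Sign bit: 0 (positive)
Magnitude: 13611 = 011010100101011
= 0011010100101011


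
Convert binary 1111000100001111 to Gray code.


Binary: 1111000100001111
Gray code: G = B XOR (B >> 1)
B >> 1 = 0111100010000111
1111000100001111 XOR 0111100010000111:
  1 XOR 0 = 1
  1 XOR 1 = 0
  1 XOR 1 = 0
  1 XOR 1 = 0
  0 XOR 1 = 1
  0 XOR 0 = 0
  0 XOR 0 = 0
  1 XOR 0 = 1
  0 XOR 1 = 1
  0 XOR 0 = 0
  0 XOR 0 = 0
  0 XOR 0 = 0
  1 XOR 0 = 1
  1 XOR 1 = 0
  1 XOR 1 = 0
  1 XOR 1 = 0
= 1000100110001000


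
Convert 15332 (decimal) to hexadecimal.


Divide by 16 repeatedly:
15332 ÷ 16 = 958 remainder 4 (4)
958 ÷ 16 = 59 remainder 14 (E)
59 ÷ 16 = 3 remainder 11 (B)
3 ÷ 16 = 0 remainder 3 (3)
Reading remainders bottom-up:
= 0x3BE4


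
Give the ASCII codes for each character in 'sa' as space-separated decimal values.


String: 'sa'  (2 characters)
Per-character ASCII lookup:
  's': lowercase starts at 97: 's' = 97 + 18 = 115
  'a': lowercase starts at 97: 'a' = 97 + 0 = 97
= 115 97


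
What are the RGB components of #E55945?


Hex: #E55945
R = E5₁₆ = 229
G = 59₁₆ = 89
B = 45₁₆ = 69
= RGB(229, 89, 69)


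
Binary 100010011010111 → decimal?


Positional values:
Bit 0: 1 × 2^0 = 1
Bit 1: 1 × 2^1 = 2
Bit 2: 1 × 2^2 = 4
Bit 4: 1 × 2^4 = 16
Bit 6: 1 × 2^6 = 64
Bit 7: 1 × 2^7 = 128
Bit 10: 1 × 2^10 = 1024
Bit 14: 1 × 2^14 = 16384
Sum = 1 + 2 + 4 + 16 + 64 + 128 + 1024 + 16384
= 17623


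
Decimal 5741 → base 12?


Divide by 12 repeatedly:
5741 ÷ 12 = 478 remainder 5
478 ÷ 12 = 39 remainder 10
39 ÷ 12 = 3 remainder 3
3 ÷ 12 = 0 remainder 3
Reading remainders bottom-up:
= 33A5


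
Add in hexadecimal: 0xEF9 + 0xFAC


Align and add column by column (LSB to MSB, each column mod 16 with carry):
  0EF9
+ 0FAC
  ----
  col 0: 9(9) + C(12) + 0 (carry in) = 21 → 5(5), carry out 1
  col 1: F(15) + A(10) + 1 (carry in) = 26 → A(10), carry out 1
  col 2: E(14) + F(15) + 1 (carry in) = 30 → E(14), carry out 1
  col 3: 0(0) + 0(0) + 1 (carry in) = 1 → 1(1), carry out 0
Reading digits MSB→LSB: 1EA5
Strip leading zeros: 1EA5
= 0x1EA5


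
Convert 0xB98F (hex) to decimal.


Positional values:
Position 0: F × 16^0 = 15 × 1 = 15
Position 1: 8 × 16^1 = 8 × 16 = 128
Position 2: 9 × 16^2 = 9 × 256 = 2304
Position 3: B × 16^3 = 11 × 4096 = 45056
Sum = 15 + 128 + 2304 + 45056
= 47503


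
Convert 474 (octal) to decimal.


Positional values:
Position 0: 4 × 8^0 = 4
Position 1: 7 × 8^1 = 56
Position 2: 4 × 8^2 = 256
Sum = 4 + 56 + 256
= 316


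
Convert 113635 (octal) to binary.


Each octal digit → 3 binary bits:
  1 = 001
  1 = 001
  3 = 011
  6 = 110
  3 = 011
  5 = 101
Concatenate: 001 001 011 110 011 101
= 001001011110011101


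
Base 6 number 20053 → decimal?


Positional values (base 6):
  3 × 6^0 = 3 × 1 = 3
  5 × 6^1 = 5 × 6 = 30
  0 × 6^2 = 0 × 36 = 0
  0 × 6^3 = 0 × 216 = 0
  2 × 6^4 = 2 × 1296 = 2592
Sum = 3 + 30 + 0 + 0 + 2592
= 2625


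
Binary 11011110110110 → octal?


Group into 3-bit groups: 011011110110110
  011 = 3
  011 = 3
  110 = 6
  110 = 6
  110 = 6
= 0o33666


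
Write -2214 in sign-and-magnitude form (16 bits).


Sign bit: 1 (negative)
Magnitude: 2214 = 000100010100110
= 1000100010100110


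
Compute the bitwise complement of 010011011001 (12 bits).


Original: 010011011001
Invert all bits:
  bit 0: 0 → 1
  bit 1: 1 → 0
  bit 2: 0 → 1
  bit 3: 0 → 1
  bit 4: 1 → 0
  bit 5: 1 → 0
  bit 6: 0 → 1
  bit 7: 1 → 0
  bit 8: 1 → 0
  bit 9: 0 → 1
  bit 10: 0 → 1
  bit 11: 1 → 0
= 101100100110


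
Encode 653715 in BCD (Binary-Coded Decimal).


Each digit → 4-bit binary:
  6 → 0110
  5 → 0101
  3 → 0011
  7 → 0111
  1 → 0001
  5 → 0101
= 0110 0101 0011 0111 0001 0101


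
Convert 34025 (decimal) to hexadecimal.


Divide by 16 repeatedly:
34025 ÷ 16 = 2126 remainder 9 (9)
2126 ÷ 16 = 132 remainder 14 (E)
132 ÷ 16 = 8 remainder 4 (4)
8 ÷ 16 = 0 remainder 8 (8)
Reading remainders bottom-up:
= 0x84E9


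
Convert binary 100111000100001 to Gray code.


Binary: 100111000100001
Gray code: G = B XOR (B >> 1)
B >> 1 = 010011100010000
100111000100001 XOR 010011100010000:
  1 XOR 0 = 1
  0 XOR 1 = 1
  0 XOR 0 = 0
  1 XOR 0 = 1
  1 XOR 1 = 0
  1 XOR 1 = 0
  0 XOR 1 = 1
  0 XOR 0 = 0
  0 XOR 0 = 0
  1 XOR 0 = 1
  0 XOR 1 = 1
  0 XOR 0 = 0
  0 XOR 0 = 0
  0 XOR 0 = 0
  1 XOR 0 = 1
= 110100100110001


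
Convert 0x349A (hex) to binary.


Each hex digit → 4 binary bits:
  3 = 0011
  4 = 0100
  9 = 1001
  A = 1010
Concatenate: 0011 0100 1001 1010
= 0011010010011010


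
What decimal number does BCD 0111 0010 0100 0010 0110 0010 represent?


Each 4-bit group → digit:
  0111 → 7
  0010 → 2
  0100 → 4
  0010 → 2
  0110 → 6
  0010 → 2
= 724262


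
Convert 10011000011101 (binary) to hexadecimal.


Group into 4-bit nibbles: 0010011000011101
  0010 = 2
  0110 = 6
  0001 = 1
  1101 = D
= 0x261D


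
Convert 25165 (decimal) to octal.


Divide by 8 repeatedly:
25165 ÷ 8 = 3145 remainder 5
3145 ÷ 8 = 393 remainder 1
393 ÷ 8 = 49 remainder 1
49 ÷ 8 = 6 remainder 1
6 ÷ 8 = 0 remainder 6
Reading remainders bottom-up:
= 0o61115


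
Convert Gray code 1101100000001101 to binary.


Gray code: 1101100000001101
MSB stays the same: 1
Each subsequent bit = prev_binary XOR current_gray:
  B[1] = 1 XOR 1 = 0
  B[2] = 0 XOR 0 = 0
  B[3] = 0 XOR 1 = 1
  B[4] = 1 XOR 1 = 0
  B[5] = 0 XOR 0 = 0
  B[6] = 0 XOR 0 = 0
  B[7] = 0 XOR 0 = 0
  B[8] = 0 XOR 0 = 0
  B[9] = 0 XOR 0 = 0
  B[10] = 0 XOR 0 = 0
  B[11] = 0 XOR 0 = 0
  B[12] = 0 XOR 1 = 1
  B[13] = 1 XOR 1 = 0
  B[14] = 0 XOR 0 = 0
  B[15] = 0 XOR 1 = 1
= 1001000000001001 (36873 decimal)


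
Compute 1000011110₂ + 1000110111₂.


Align and add column by column (LSB to MSB, carry propagating):
  01000011110
+ 01000110111
  -----------
  col 0: 0 + 1 + 0 (carry in) = 1 → bit 1, carry out 0
  col 1: 1 + 1 + 0 (carry in) = 2 → bit 0, carry out 1
  col 2: 1 + 1 + 1 (carry in) = 3 → bit 1, carry out 1
  col 3: 1 + 0 + 1 (carry in) = 2 → bit 0, carry out 1
  col 4: 1 + 1 + 1 (carry in) = 3 → bit 1, carry out 1
  col 5: 0 + 1 + 1 (carry in) = 2 → bit 0, carry out 1
  col 6: 0 + 0 + 1 (carry in) = 1 → bit 1, carry out 0
  col 7: 0 + 0 + 0 (carry in) = 0 → bit 0, carry out 0
  col 8: 0 + 0 + 0 (carry in) = 0 → bit 0, carry out 0
  col 9: 1 + 1 + 0 (carry in) = 2 → bit 0, carry out 1
  col 10: 0 + 0 + 1 (carry in) = 1 → bit 1, carry out 0
Reading bits MSB→LSB: 10001010101
Strip leading zeros: 10001010101
= 10001010101


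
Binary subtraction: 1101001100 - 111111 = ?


Align and subtract column by column (LSB to MSB, borrowing when needed):
  1101001100
- 0000111111
  ----------
  col 0: (0 - 0 borrow-in) - 1 → borrow from next column: (0+2) - 1 = 1, borrow out 1
  col 1: (0 - 1 borrow-in) - 1 → borrow from next column: (-1+2) - 1 = 0, borrow out 1
  col 2: (1 - 1 borrow-in) - 1 → borrow from next column: (0+2) - 1 = 1, borrow out 1
  col 3: (1 - 1 borrow-in) - 1 → borrow from next column: (0+2) - 1 = 1, borrow out 1
  col 4: (0 - 1 borrow-in) - 1 → borrow from next column: (-1+2) - 1 = 0, borrow out 1
  col 5: (0 - 1 borrow-in) - 1 → borrow from next column: (-1+2) - 1 = 0, borrow out 1
  col 6: (1 - 1 borrow-in) - 0 → 0 - 0 = 0, borrow out 0
  col 7: (0 - 0 borrow-in) - 0 → 0 - 0 = 0, borrow out 0
  col 8: (1 - 0 borrow-in) - 0 → 1 - 0 = 1, borrow out 0
  col 9: (1 - 0 borrow-in) - 0 → 1 - 0 = 1, borrow out 0
Reading bits MSB→LSB: 1100001101
Strip leading zeros: 1100001101
= 1100001101


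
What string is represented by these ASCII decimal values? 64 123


Codes (decimal): 64 123
Per-code ASCII lookup:
  64  (special character) → '@'
  123  (special character) → '{'
= '@{'


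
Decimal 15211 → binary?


Divide by 2 repeatedly:
15211 ÷ 2 = 7605 remainder 1
7605 ÷ 2 = 3802 remainder 1
3802 ÷ 2 = 1901 remainder 0
1901 ÷ 2 = 950 remainder 1
950 ÷ 2 = 475 remainder 0
475 ÷ 2 = 237 remainder 1
237 ÷ 2 = 118 remainder 1
118 ÷ 2 = 59 remainder 0
59 ÷ 2 = 29 remainder 1
29 ÷ 2 = 14 remainder 1
14 ÷ 2 = 7 remainder 0
7 ÷ 2 = 3 remainder 1
3 ÷ 2 = 1 remainder 1
1 ÷ 2 = 0 remainder 1
Reading remainders bottom-up:
= 11101101101011


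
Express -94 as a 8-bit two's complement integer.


Original: 01011110
Step 1 - Invert all bits: 10100001
Step 2 - Add 1: 10100001 + 1
= 10100010 (represents -94)


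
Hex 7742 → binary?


Each hex digit → 4 binary bits:
  7 = 0111
  7 = 0111
  4 = 0100
  2 = 0010
Concatenate: 0111 0111 0100 0010
= 0111011101000010


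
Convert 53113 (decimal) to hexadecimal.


Divide by 16 repeatedly:
53113 ÷ 16 = 3319 remainder 9 (9)
3319 ÷ 16 = 207 remainder 7 (7)
207 ÷ 16 = 12 remainder 15 (F)
12 ÷ 16 = 0 remainder 12 (C)
Reading remainders bottom-up:
= 0xCF79


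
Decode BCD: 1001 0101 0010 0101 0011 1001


Each 4-bit group → digit:
  1001 → 9
  0101 → 5
  0010 → 2
  0101 → 5
  0011 → 3
  1001 → 9
= 952539


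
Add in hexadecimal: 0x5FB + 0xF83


Align and add column by column (LSB to MSB, each column mod 16 with carry):
  05FB
+ 0F83
  ----
  col 0: B(11) + 3(3) + 0 (carry in) = 14 → E(14), carry out 0
  col 1: F(15) + 8(8) + 0 (carry in) = 23 → 7(7), carry out 1
  col 2: 5(5) + F(15) + 1 (carry in) = 21 → 5(5), carry out 1
  col 3: 0(0) + 0(0) + 1 (carry in) = 1 → 1(1), carry out 0
Reading digits MSB→LSB: 157E
Strip leading zeros: 157E
= 0x157E


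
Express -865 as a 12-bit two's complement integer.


Original: 001101100001
Step 1 - Invert all bits: 110010011110
Step 2 - Add 1: 110010011110 + 1
= 110010011111 (represents -865)


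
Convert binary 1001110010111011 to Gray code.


Binary: 1001110010111011
Gray code: G = B XOR (B >> 1)
B >> 1 = 0100111001011101
1001110010111011 XOR 0100111001011101:
  1 XOR 0 = 1
  0 XOR 1 = 1
  0 XOR 0 = 0
  1 XOR 0 = 1
  1 XOR 1 = 0
  1 XOR 1 = 0
  0 XOR 1 = 1
  0 XOR 0 = 0
  1 XOR 0 = 1
  0 XOR 1 = 1
  1 XOR 0 = 1
  1 XOR 1 = 0
  1 XOR 1 = 0
  0 XOR 1 = 1
  1 XOR 0 = 1
  1 XOR 1 = 0
= 1101001011100110


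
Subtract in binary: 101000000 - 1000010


Align and subtract column by column (LSB to MSB, borrowing when needed):
  101000000
- 001000010
  ---------
  col 0: (0 - 0 borrow-in) - 0 → 0 - 0 = 0, borrow out 0
  col 1: (0 - 0 borrow-in) - 1 → borrow from next column: (0+2) - 1 = 1, borrow out 1
  col 2: (0 - 1 borrow-in) - 0 → borrow from next column: (-1+2) - 0 = 1, borrow out 1
  col 3: (0 - 1 borrow-in) - 0 → borrow from next column: (-1+2) - 0 = 1, borrow out 1
  col 4: (0 - 1 borrow-in) - 0 → borrow from next column: (-1+2) - 0 = 1, borrow out 1
  col 5: (0 - 1 borrow-in) - 0 → borrow from next column: (-1+2) - 0 = 1, borrow out 1
  col 6: (1 - 1 borrow-in) - 1 → borrow from next column: (0+2) - 1 = 1, borrow out 1
  col 7: (0 - 1 borrow-in) - 0 → borrow from next column: (-1+2) - 0 = 1, borrow out 1
  col 8: (1 - 1 borrow-in) - 0 → 0 - 0 = 0, borrow out 0
Reading bits MSB→LSB: 011111110
Strip leading zeros: 11111110
= 11111110


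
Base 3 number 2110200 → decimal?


Positional values (base 3):
  0 × 3^0 = 0 × 1 = 0
  0 × 3^1 = 0 × 3 = 0
  2 × 3^2 = 2 × 9 = 18
  0 × 3^3 = 0 × 27 = 0
  1 × 3^4 = 1 × 81 = 81
  1 × 3^5 = 1 × 243 = 243
  2 × 3^6 = 2 × 729 = 1458
Sum = 0 + 0 + 18 + 0 + 81 + 243 + 1458
= 1800


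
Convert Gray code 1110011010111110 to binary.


Gray code: 1110011010111110
MSB stays the same: 1
Each subsequent bit = prev_binary XOR current_gray:
  B[1] = 1 XOR 1 = 0
  B[2] = 0 XOR 1 = 1
  B[3] = 1 XOR 0 = 1
  B[4] = 1 XOR 0 = 1
  B[5] = 1 XOR 1 = 0
  B[6] = 0 XOR 1 = 1
  B[7] = 1 XOR 0 = 1
  B[8] = 1 XOR 1 = 0
  B[9] = 0 XOR 0 = 0
  B[10] = 0 XOR 1 = 1
  B[11] = 1 XOR 1 = 0
  B[12] = 0 XOR 1 = 1
  B[13] = 1 XOR 1 = 0
  B[14] = 0 XOR 1 = 1
  B[15] = 1 XOR 0 = 1
= 1011101100101011 (47915 decimal)


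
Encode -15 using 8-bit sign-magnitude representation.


Sign bit: 1 (negative)
Magnitude: 15 = 0001111
= 10001111


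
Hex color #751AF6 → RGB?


Hex: #751AF6
R = 75₁₆ = 117
G = 1A₁₆ = 26
B = F6₁₆ = 246
= RGB(117, 26, 246)


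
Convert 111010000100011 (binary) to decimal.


Positional values:
Bit 0: 1 × 2^0 = 1
Bit 1: 1 × 2^1 = 2
Bit 5: 1 × 2^5 = 32
Bit 10: 1 × 2^10 = 1024
Bit 12: 1 × 2^12 = 4096
Bit 13: 1 × 2^13 = 8192
Bit 14: 1 × 2^14 = 16384
Sum = 1 + 2 + 32 + 1024 + 4096 + 8192 + 16384
= 29731


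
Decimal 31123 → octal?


Divide by 8 repeatedly:
31123 ÷ 8 = 3890 remainder 3
3890 ÷ 8 = 486 remainder 2
486 ÷ 8 = 60 remainder 6
60 ÷ 8 = 7 remainder 4
7 ÷ 8 = 0 remainder 7
Reading remainders bottom-up:
= 0o74623


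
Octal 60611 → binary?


Each octal digit → 3 binary bits:
  6 = 110
  0 = 000
  6 = 110
  1 = 001
  1 = 001
Concatenate: 110 000 110 001 001
= 110000110001001


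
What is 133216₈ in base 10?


Positional values:
Position 0: 6 × 8^0 = 6
Position 1: 1 × 8^1 = 8
Position 2: 2 × 8^2 = 128
Position 3: 3 × 8^3 = 1536
Position 4: 3 × 8^4 = 12288
Position 5: 1 × 8^5 = 32768
Sum = 6 + 8 + 128 + 1536 + 12288 + 32768
= 46734
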